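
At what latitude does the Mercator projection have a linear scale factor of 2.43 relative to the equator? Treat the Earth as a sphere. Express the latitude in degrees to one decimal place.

Mercator scale is k = sec φ = 1/cos φ.
1/cos φ = 2.43  ⇒  cos φ = 0.4115  ⇒  φ = arccos(0.4115) ≈ 65.7°.

65.7°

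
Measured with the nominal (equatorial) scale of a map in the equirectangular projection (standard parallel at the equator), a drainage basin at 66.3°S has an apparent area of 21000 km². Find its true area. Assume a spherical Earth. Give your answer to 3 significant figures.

In the plate carrée (x = Rλ, y = Rφ), meridians are true-scale (h = 1) and parallels are stretched by k = sec φ.
Areal scale = h·k = 1 × sec φ; at 66.3°, h = 1.000, k = 2.488, so h·k = 2.488.
True area = apparent / (areal scale) = 21000 / 2.488 ≈ 8440 km².

8440 km²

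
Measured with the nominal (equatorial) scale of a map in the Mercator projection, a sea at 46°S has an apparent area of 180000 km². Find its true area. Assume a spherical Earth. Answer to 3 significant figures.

86900 km²

The Mercator projection is conformal; its linear scale factor is the same in every direction and equals sec φ = 1/cos φ.
Areal scale = k² = sec²φ = 1/cos²(46°) = 1/0.6947² = 2.072.
True area = apparent / (areal scale) = 180000 / 2.072 ≈ 86900 km².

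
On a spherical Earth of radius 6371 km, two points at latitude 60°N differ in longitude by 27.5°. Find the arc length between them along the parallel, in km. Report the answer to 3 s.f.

1530 km

Arc length along a parallel = R cos φ · Δλ (with Δλ in radians).
= 6371 × cos 60° × (27.5° × π/180) = 6371 × 0.5000 × 0.4800 ≈ 1530 km.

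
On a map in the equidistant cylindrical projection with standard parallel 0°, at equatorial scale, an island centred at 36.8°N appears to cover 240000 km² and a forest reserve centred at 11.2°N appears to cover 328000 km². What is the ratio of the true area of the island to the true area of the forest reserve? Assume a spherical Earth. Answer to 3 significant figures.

0.597

On the plate carrée, areal scale = h·k = 1 × sec φ, so true area = apparent × cos φ.
True area of island: 240000 × cos(36.8°) = 240000 × 0.8007 = 192200 km².
True area of forest reserve: 328000 × cos(11.2°) = 328000 × 0.9810 = 321800 km².
Ratio = 192200 / 321800 ≈ 0.597.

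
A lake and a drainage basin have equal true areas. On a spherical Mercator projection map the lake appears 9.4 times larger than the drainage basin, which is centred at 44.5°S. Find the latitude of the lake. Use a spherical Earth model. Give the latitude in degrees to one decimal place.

Mercator areal scale is sec²φ, so apparent-area ratio = sec²φ₁ / sec²φ₂ = cos²φ₂ / cos²φ₁.
cos²φ₂ / cos²φ₁ = 9.4  ⇒  cos φ₁ = cos 44.5° / √9.4 = 0.7133/3.066 = 0.2326.
φ₁ = arccos(0.2326) ≈ 76.5°.

76.5°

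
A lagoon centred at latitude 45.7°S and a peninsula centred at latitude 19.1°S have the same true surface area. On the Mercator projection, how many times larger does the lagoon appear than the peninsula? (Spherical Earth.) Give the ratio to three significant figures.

1.83

On Mercator, area is exaggerated by sec²φ = 1/cos²φ.
At 45.7°: sec²(45.7°) = 1/0.6984² = 2.050.
At 19.1°: sec²(19.1°) = 1/0.9449² = 1.120.
Ratio = 2.050/1.120 = cos²(19.1°)/cos²(45.7°) ≈ 1.83.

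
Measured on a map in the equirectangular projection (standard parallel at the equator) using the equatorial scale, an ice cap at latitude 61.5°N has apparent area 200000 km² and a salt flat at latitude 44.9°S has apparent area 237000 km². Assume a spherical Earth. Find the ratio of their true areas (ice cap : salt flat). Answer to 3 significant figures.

0.568

On the plate carrée, areal scale = h·k = 1 × sec φ, so true area = apparent × cos φ.
True area of ice cap: 200000 × cos(61.5°) = 200000 × 0.4772 = 95430 km².
True area of salt flat: 237000 × cos(44.9°) = 237000 × 0.7083 = 167900 km².
Ratio = 95430 / 167900 ≈ 0.568.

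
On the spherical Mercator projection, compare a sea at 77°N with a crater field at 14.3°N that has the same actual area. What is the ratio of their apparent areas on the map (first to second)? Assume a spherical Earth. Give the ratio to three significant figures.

18.6

On Mercator, area is exaggerated by sec²φ = 1/cos²φ.
At 77°: sec²(77°) = 1/0.2250² = 19.76.
At 14.3°: sec²(14.3°) = 1/0.9690² = 1.065.
Ratio = 19.76/1.065 = cos²(14.3°)/cos²(77°) ≈ 18.6.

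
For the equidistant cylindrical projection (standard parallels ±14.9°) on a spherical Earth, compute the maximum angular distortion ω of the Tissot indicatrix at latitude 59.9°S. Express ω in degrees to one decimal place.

36.9°

The equidistant cylindrical projection with φ₀ = 14.9° has h = 1 (meridians true) and k = cos φ₀ / cos φ along parallels.
At 59.9°: h = 1.000, k = 1.927; principal scales a = 1.927, b = 1.000.
sin(ω/2) = (a − b)/(a + b) = 0.9269/2.927 = 0.3167, so ω = 2 arcsin(0.3167) ≈ 36.9°.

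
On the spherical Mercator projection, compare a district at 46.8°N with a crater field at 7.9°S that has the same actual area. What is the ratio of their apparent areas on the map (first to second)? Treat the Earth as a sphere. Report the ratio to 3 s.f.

2.09

On Mercator, area is exaggerated by sec²φ = 1/cos²φ.
At 46.8°: sec²(46.8°) = 1/0.6845² = 2.134.
At 7.9°: sec²(7.9°) = 1/0.9905² = 1.019.
Ratio = 2.134/1.019 = cos²(7.9°)/cos²(46.8°) ≈ 2.09.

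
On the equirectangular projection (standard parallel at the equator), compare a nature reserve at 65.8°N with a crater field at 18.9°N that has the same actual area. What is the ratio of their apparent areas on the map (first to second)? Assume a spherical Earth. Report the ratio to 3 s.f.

2.31

Plate carrée maps x = Rλ, y = Rφ. The meridian scale is h = 1 and the parallel scale is k = 1/cos φ = sec φ.
Areal scale at 65.8°: h·k = 1.000 × 2.439 = 2.439.
Areal scale at 18.9°: h·k = 1.000 × 1.057 = 1.057.
Ratio = 2.439/1.057 ≈ 2.31.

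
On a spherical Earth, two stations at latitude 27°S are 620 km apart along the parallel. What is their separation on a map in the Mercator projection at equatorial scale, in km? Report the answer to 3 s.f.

696 km

The Mercator projection is conformal; its linear scale factor is the same in every direction and equals sec φ = 1/cos φ.
Along the parallel, k = sec 27° = 1/0.8910 = 1.122.
Map distance = 620 × 1.122 ≈ 696 km.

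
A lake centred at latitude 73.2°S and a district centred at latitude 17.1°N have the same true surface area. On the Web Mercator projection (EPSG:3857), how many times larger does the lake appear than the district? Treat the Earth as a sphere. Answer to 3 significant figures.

Mercator is conformal with k = sec φ, so areal scale = k² = sec²φ.
At 73.2°: sec²(73.2°) = 1/0.2890² = 11.97.
At 17.1°: sec²(17.1°) = 1/0.9558² = 1.095.
Ratio = 11.97/1.095 = cos²(17.1°)/cos²(73.2°) ≈ 10.9.

10.9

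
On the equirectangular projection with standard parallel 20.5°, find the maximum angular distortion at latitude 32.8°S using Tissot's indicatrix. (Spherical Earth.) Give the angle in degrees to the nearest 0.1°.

With standard parallel φ₀ = 20.5°, the equirectangular projection gives x = Rλ cos φ₀, y = Rφ, so h = 1 and k = cos 20.5° / cos φ.
At 32.8°: h = 1.000, k = 1.114; principal scales a = 1.114, b = 1.000.
sin(ω/2) = (a − b)/(a + b) = 0.1143/2.114 = 0.05408, so ω = 2 arcsin(0.05408) ≈ 6.2°.

6.2°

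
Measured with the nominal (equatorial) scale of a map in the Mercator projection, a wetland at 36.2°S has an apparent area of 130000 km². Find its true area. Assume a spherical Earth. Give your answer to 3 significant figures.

84700 km²

The Mercator projection is conformal; its linear scale factor is the same in every direction and equals sec φ = 1/cos φ.
Areal scale = k² = sec²φ = 1/cos²(36.2°) = 1/0.8070² = 1.536.
True area = apparent / (areal scale) = 130000 / 1.536 ≈ 84700 km².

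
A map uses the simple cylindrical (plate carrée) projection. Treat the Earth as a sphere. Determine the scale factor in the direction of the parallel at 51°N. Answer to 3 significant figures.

1.59

In the plate carrée (x = Rλ, y = Rφ), meridians are true-scale (h = 1) and parallels are stretched by k = sec φ.
k = 1/cos 51° = 1/0.6293 = 1.589.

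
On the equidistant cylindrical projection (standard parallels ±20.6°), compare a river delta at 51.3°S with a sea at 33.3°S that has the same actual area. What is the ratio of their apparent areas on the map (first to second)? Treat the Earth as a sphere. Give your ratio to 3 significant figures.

The equidistant cylindrical projection with φ₀ = 20.6° has h = 1 (meridians true) and k = cos φ₀ / cos φ along parallels.
Areal scale at 51.3°: h·k = 1.000 × 1.497 = 1.497.
Areal scale at 33.3°: h·k = 1.000 × 1.120 = 1.120.
Ratio = 1.497/1.120 ≈ 1.34.

1.34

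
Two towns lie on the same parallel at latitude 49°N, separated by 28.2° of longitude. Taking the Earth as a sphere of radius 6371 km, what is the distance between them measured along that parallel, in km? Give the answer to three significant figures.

Arc length along a parallel = R cos φ · Δλ (with Δλ in radians).
= 6371 × cos 49° × (28.2° × π/180) = 6371 × 0.6561 × 0.4922 ≈ 2060 km.

2060 km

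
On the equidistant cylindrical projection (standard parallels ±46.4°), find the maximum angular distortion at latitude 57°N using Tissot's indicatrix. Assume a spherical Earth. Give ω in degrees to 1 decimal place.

13.5°

With standard parallel φ₀ = 46.4°, the equirectangular projection gives x = Rλ cos φ₀, y = Rφ, so h = 1 and k = cos 46.4° / cos φ.
At 57°: h = 1.000, k = 1.266; principal scales a = 1.266, b = 1.000.
sin(ω/2) = (a − b)/(a + b) = 0.2662/2.266 = 0.1175, so ω = 2 arcsin(0.1175) ≈ 13.5°.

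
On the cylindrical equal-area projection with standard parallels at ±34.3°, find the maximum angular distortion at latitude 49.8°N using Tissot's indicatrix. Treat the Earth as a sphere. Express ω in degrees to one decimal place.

28.0°

Cylindrical equal-area (φ₀ = 34.3°): h = cos φ / cos 34.3° along meridians, k = cos 34.3° / cos φ along parallels; h·k = 1.
At 49.8°: h = 0.7813, k = 1.280; principal scales a = 1.280, b = 0.7813.
sin(ω/2) = (a − b)/(a + b) = 0.4985/2.061 = 0.2419, so ω = 2 arcsin(0.2419) ≈ 28.0°.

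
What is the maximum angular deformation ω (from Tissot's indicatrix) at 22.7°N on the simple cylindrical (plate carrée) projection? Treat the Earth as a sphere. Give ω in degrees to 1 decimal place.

For the equirectangular projection with φ₀ = 0 (plate carrée), h = 1 along meridians and k = sec φ along parallels.
At 22.7°: h = 1.000, k = 1.084; principal scales a = 1.084, b = 1.000.
sin(ω/2) = (a − b)/(a + b) = 0.08397/2.084 = 0.04029, so ω = 2 arcsin(0.04029) ≈ 4.6°.

4.6°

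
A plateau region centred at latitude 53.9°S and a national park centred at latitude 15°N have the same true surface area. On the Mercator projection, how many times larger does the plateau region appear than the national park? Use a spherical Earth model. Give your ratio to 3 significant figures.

Mercator is conformal with k = sec φ, so areal scale = k² = sec²φ.
At 53.9°: sec²(53.9°) = 1/0.5892² = 2.881.
At 15°: sec²(15°) = 1/0.9659² = 1.072.
Ratio = 2.881/1.072 = cos²(15°)/cos²(53.9°) ≈ 2.69.

2.69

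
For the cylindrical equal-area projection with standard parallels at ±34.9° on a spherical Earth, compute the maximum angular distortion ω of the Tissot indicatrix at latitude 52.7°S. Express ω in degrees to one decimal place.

34.2°

Cylindrical equal-area (φ₀ = 34.9°): h = cos φ / cos 34.9° along meridians, k = cos 34.9° / cos φ along parallels; h·k = 1.
At 52.7°: h = 0.7389, k = 1.353; principal scales a = 1.353, b = 0.7389.
sin(ω/2) = (a − b)/(a + b) = 0.6145/2.092 = 0.2937, so ω = 2 arcsin(0.2937) ≈ 34.2°.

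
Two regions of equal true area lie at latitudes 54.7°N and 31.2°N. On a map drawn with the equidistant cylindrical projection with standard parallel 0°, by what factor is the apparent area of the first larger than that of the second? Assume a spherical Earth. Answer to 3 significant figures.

Plate carrée maps x = Rλ, y = Rφ. The meridian scale is h = 1 and the parallel scale is k = 1/cos φ = sec φ.
Areal scale at 54.7°: h·k = 1.000 × 1.731 = 1.731.
Areal scale at 31.2°: h·k = 1.000 × 1.169 = 1.169.
Ratio = 1.731/1.169 ≈ 1.48.

1.48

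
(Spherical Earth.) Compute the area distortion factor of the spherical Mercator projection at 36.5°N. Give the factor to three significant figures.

1.55

The Mercator projection is conformal; its linear scale factor is the same in every direction and equals sec φ = 1/cos φ.
Areal scale = k² = sec²φ = 1/cos²(36.5°) = 1/0.8039² = 1.548.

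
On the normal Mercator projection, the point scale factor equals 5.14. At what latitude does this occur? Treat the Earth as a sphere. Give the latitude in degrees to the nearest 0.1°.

Mercator scale is k = sec φ = 1/cos φ.
1/cos φ = 5.14  ⇒  cos φ = 0.1946  ⇒  φ = arccos(0.1946) ≈ 78.8°.

78.8°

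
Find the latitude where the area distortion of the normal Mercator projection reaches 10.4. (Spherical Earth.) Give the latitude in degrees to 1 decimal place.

Mercator areal scale is sec²φ.
sec²φ = 10.4  ⇒  cos²φ = 0.09615  ⇒  cos φ = 0.3101.
φ = arccos(0.3101) ≈ 71.9°.

71.9°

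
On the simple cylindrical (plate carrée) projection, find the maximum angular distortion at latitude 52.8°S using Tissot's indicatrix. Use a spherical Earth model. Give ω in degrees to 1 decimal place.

28.5°

In the plate carrée (x = Rλ, y = Rφ), meridians are true-scale (h = 1) and parallels are stretched by k = sec φ.
At 52.8°: h = 1.000, k = 1.654; principal scales a = 1.654, b = 1.000.
sin(ω/2) = (a − b)/(a + b) = 0.6540/2.654 = 0.2464, so ω = 2 arcsin(0.2464) ≈ 28.5°.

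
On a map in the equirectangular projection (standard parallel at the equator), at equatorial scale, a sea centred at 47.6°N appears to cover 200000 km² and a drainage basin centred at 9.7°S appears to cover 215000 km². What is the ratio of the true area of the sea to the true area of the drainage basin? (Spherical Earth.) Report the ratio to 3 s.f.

On the plate carrée, areal scale = h·k = 1 × sec φ, so true area = apparent × cos φ.
True area of sea: 200000 × cos(47.6°) = 200000 × 0.6743 = 134900 km².
True area of drainage basin: 215000 × cos(9.7°) = 215000 × 0.9857 = 211900 km².
Ratio = 134900 / 211900 ≈ 0.636.

0.636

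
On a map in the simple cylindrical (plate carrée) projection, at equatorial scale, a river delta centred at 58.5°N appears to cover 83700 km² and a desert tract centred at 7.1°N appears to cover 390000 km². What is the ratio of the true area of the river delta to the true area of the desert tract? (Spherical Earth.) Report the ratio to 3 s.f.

0.113

Plate carrée has h = 1 and k = sec φ, giving areal scale sec φ; true area = (apparent area) · cos φ.
True area of river delta: 83700 × cos(58.5°) = 83700 × 0.5225 = 43730 km².
True area of desert tract: 390000 × cos(7.1°) = 390000 × 0.9923 = 387000 km².
Ratio = 43730 / 387000 ≈ 0.113.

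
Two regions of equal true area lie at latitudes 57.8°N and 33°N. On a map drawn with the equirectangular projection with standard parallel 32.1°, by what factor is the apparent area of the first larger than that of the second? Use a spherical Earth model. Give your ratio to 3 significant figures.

1.57

In the equirectangular projection with standard parallel φ₀ = 32.1° (x = Rλ cos φ₀, y = Rφ), meridians are true-scale (h = 1) and the parallel scale is k = cos φ₀ / cos φ.
Areal scale at 57.8°: h·k = 1.000 × 1.590 = 1.590.
Areal scale at 33°: h·k = 1.000 × 1.010 = 1.010.
Ratio = 1.590/1.010 ≈ 1.57.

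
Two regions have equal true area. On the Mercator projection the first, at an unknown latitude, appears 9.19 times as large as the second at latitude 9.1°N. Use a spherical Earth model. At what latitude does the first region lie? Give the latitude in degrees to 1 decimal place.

71.0°

For equal true areas on Mercator, apparent areas scale as sec²φ, so the ratio is cos²φ₂ / cos²φ₁.
cos²φ₂ / cos²φ₁ = 9.19  ⇒  cos φ₁ = cos 9.1° / √9.19 = 0.9874/3.032 = 0.3257.
φ₁ = arccos(0.3257) ≈ 71.0°.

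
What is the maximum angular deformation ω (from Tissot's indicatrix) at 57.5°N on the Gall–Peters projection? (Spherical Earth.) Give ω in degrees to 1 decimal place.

Gall–Peters is a cylindrical equal-area projection with standard parallels at ±45°. A cylindrical equal-area projection with standard parallel φ₀ has meridian scale h = cos φ / cos φ₀ and parallel scale k = cos φ₀ / cos φ (so areas are preserved, h·k = 1).
At 57.5°: h = 0.7599, k = 1.316; principal scales a = 1.316, b = 0.7599.
sin(ω/2) = (a − b)/(a + b) = 0.5562/2.076 = 0.2679, so ω = 2 arcsin(0.2679) ≈ 31.1°.

31.1°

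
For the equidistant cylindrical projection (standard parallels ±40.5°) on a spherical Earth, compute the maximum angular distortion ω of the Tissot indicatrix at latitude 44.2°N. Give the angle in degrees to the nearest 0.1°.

3.4°

With standard parallel φ₀ = 40.5°, the equirectangular projection gives x = Rλ cos φ₀, y = Rφ, so h = 1 and k = cos 40.5° / cos φ.
At 44.2°: h = 1.000, k = 1.061; principal scales a = 1.061, b = 1.000.
sin(ω/2) = (a − b)/(a + b) = 0.06067/2.061 = 0.02944, so ω = 2 arcsin(0.02944) ≈ 3.4°.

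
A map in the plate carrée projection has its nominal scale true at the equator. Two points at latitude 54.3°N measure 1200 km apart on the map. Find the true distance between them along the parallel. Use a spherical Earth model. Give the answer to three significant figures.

700 km

Plate carrée maps x = Rλ, y = Rφ. The meridian scale is h = 1 and the parallel scale is k = 1/cos φ = sec φ.
Along the parallel at 54.3°, map distances are exaggerated by k = sec 54.3° = 1.714.
True distance = 1200 / 1.714 = 1200 × cos 54.3° ≈ 700 km.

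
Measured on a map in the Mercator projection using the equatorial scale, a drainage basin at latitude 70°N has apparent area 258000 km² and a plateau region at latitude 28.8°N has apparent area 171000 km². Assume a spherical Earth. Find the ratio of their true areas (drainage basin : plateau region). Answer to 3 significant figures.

0.230

Since Mercator area scale is 1/cos²φ, the true area equals the apparent area multiplied by cos²φ.
True area of drainage basin: 258000 × cos²(70°) = 258000 × 0.1170 = 30180 km².
True area of plateau region: 171000 × cos²(28.8°) = 171000 × 0.7679 = 131300 km².
Ratio = 30180 / 131300 ≈ 0.230.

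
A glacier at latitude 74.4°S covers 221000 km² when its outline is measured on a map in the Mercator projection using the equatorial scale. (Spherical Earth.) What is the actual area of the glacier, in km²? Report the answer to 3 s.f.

For Mercator, h = k = sec φ (a conformal cylindrical projection has a single point scale, 1/cos φ).
Areal scale = k² = sec²φ = 1/cos²(74.4°) = 1/0.2689² = 13.83.
True area = apparent / (areal scale) = 221000 / 13.83 ≈ 16000 km².

16000 km²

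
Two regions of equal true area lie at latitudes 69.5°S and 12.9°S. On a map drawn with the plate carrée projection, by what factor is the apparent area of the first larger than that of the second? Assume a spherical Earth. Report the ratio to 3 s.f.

2.78

For the equirectangular projection with φ₀ = 0 (plate carrée), h = 1 along meridians and k = sec φ along parallels.
Areal scale at 69.5°: h·k = 1.000 × 2.855 = 2.855.
Areal scale at 12.9°: h·k = 1.000 × 1.026 = 1.026.
Ratio = 2.855/1.026 ≈ 2.78.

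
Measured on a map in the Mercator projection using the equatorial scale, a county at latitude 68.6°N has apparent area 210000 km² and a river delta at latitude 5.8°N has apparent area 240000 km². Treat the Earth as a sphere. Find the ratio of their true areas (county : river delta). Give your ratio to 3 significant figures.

0.118

Mercator's areal exaggeration is sec²φ; hence true area = (apparent area) · cos²φ.
True area of county: 210000 × cos²(68.6°) = 210000 × 0.1331 = 27960 km².
True area of river delta: 240000 × cos²(5.8°) = 240000 × 0.9898 = 237500 km².
Ratio = 27960 / 237500 ≈ 0.118.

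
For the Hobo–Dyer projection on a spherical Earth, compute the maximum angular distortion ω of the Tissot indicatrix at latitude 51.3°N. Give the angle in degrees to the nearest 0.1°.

Hobo–Dyer is a cylindrical equal-area projection with standard parallels at ±37.5°. For cylindrical equal-area with standard parallel φ₀, h = cos φ / cos φ₀ and k = cos φ₀ / cos φ, so h·k = 1.
At 51.3°: h = 0.7881, k = 1.269; principal scales a = 1.269, b = 0.7881.
sin(ω/2) = (a − b)/(a + b) = 0.4808/2.057 = 0.2337, so ω = 2 arcsin(0.2337) ≈ 27.0°.

27.0°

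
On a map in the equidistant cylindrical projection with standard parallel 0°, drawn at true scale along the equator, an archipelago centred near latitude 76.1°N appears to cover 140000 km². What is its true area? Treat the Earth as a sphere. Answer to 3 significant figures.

33600 km²

For the equirectangular projection with φ₀ = 0 (plate carrée), h = 1 along meridians and k = sec φ along parallels.
Areal scale = h·k = 1 × sec φ; at 76.1°, h = 1.000, k = 4.163, so h·k = 4.163.
True area = apparent / (areal scale) = 140000 / 4.163 ≈ 33600 km².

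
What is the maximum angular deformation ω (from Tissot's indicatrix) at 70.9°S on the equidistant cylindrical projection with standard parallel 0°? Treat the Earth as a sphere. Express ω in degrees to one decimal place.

60.9°

Plate carrée maps x = Rλ, y = Rφ. The meridian scale is h = 1 and the parallel scale is k = 1/cos φ = sec φ.
At 70.9°: h = 1.000, k = 3.056; principal scales a = 3.056, b = 1.000.
sin(ω/2) = (a − b)/(a + b) = 2.056/4.056 = 0.5069, so ω = 2 arcsin(0.5069) ≈ 60.9°.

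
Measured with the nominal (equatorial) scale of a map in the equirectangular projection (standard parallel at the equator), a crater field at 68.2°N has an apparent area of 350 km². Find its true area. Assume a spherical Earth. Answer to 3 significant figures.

Plate carrée maps x = Rλ, y = Rφ. The meridian scale is h = 1 and the parallel scale is k = 1/cos φ = sec φ.
Areal scale = h·k = 1 × sec φ; at 68.2°, h = 1.000, k = 2.693, so h·k = 2.693.
True area = apparent / (areal scale) = 350 / 2.693 ≈ 130 km².

130 km²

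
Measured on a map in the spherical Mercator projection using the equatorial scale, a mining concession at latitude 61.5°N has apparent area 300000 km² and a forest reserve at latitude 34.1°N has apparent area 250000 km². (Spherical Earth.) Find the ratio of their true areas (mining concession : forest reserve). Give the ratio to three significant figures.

Mercator's areal exaggeration is sec²φ; hence true area = (apparent area) · cos²φ.
True area of mining concession: 300000 × cos²(61.5°) = 300000 × 0.2277 = 68300 km².
True area of forest reserve: 250000 × cos²(34.1°) = 250000 × 0.6857 = 171400 km².
Ratio = 68300 / 171400 ≈ 0.398.

0.398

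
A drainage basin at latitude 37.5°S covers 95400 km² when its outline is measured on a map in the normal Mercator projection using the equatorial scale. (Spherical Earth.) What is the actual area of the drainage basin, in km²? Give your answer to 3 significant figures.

60000 km²

For Mercator, h = k = sec φ (a conformal cylindrical projection has a single point scale, 1/cos φ).
Areal scale = k² = sec²φ = 1/cos²(37.5°) = 1/0.7934² = 1.589.
True area = apparent / (areal scale) = 95400 / 1.589 ≈ 60000 km².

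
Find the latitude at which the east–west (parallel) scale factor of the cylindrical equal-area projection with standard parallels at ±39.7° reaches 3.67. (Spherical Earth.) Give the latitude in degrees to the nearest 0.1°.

For cylindrical equal-area with standard parallel φ₀, h = cos φ / cos φ₀ and k = cos φ₀ / cos φ, so h·k = 1.
k = cos φ₀ / cos φ = 3.67  ⇒  cos φ = cos 39.7° / 3.67 = 0.2096.
φ = arccos(0.2096) ≈ 77.9°.

77.9°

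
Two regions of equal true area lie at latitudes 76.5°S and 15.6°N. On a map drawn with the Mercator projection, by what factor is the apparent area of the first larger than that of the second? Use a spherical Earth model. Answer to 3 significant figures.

17.0

Mercator areal scale is sec²φ.
At 76.5°: sec²(76.5°) = 1/0.2334² = 18.35.
At 15.6°: sec²(15.6°) = 1/0.9632² = 1.078.
Ratio = 18.35/1.078 = cos²(15.6°)/cos²(76.5°) ≈ 17.0.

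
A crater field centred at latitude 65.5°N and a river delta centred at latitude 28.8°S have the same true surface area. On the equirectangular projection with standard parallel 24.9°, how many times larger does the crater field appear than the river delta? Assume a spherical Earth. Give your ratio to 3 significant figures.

2.11

In the equirectangular projection with standard parallel φ₀ = 24.9° (x = Rλ cos φ₀, y = Rφ), meridians are true-scale (h = 1) and the parallel scale is k = cos φ₀ / cos φ.
Areal scale at 65.5°: h·k = 1.000 × 2.187 = 2.187.
Areal scale at 28.8°: h·k = 1.000 × 1.035 = 1.035.
Ratio = 2.187/1.035 ≈ 2.11.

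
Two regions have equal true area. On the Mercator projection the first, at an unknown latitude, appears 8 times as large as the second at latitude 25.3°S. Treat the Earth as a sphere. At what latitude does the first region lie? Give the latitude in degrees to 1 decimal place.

71.4°

Mercator areal scale is sec²φ, so apparent-area ratio = sec²φ₁ / sec²φ₂ = cos²φ₂ / cos²φ₁.
cos²φ₂ / cos²φ₁ = 8  ⇒  cos φ₁ = cos 25.3° / √8 = 0.9041/2.828 = 0.3196.
φ₁ = arccos(0.3196) ≈ 71.4°.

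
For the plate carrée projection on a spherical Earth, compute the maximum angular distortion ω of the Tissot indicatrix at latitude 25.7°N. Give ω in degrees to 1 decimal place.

For the equirectangular projection with φ₀ = 0 (plate carrée), h = 1 along meridians and k = sec φ along parallels.
At 25.7°: h = 1.000, k = 1.110; principal scales a = 1.110, b = 1.000.
sin(ω/2) = (a − b)/(a + b) = 0.1098/2.110 = 0.05204, so ω = 2 arcsin(0.05204) ≈ 6.0°.

6.0°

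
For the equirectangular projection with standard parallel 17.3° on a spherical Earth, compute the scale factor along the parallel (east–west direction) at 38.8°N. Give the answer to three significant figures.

In the equirectangular projection with standard parallel φ₀ = 17.3° (x = Rλ cos φ₀, y = Rφ), meridians are true-scale (h = 1) and the parallel scale is k = cos φ₀ / cos φ.
k = cos 17.3° / cos 38.8° = 0.9548/0.7793 = 1.225.

1.23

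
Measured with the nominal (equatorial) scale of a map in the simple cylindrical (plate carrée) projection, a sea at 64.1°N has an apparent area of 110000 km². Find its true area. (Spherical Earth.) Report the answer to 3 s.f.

48000 km²

For the equirectangular projection with φ₀ = 0 (plate carrée), h = 1 along meridians and k = sec φ along parallels.
Areal scale = h·k = 1 × sec φ; at 64.1°, h = 1.000, k = 2.289, so h·k = 2.289.
True area = apparent / (areal scale) = 110000 / 2.289 ≈ 48000 km².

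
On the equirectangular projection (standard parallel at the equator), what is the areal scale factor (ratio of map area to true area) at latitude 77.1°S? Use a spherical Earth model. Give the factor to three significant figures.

4.48

Plate carrée maps x = Rλ, y = Rφ. The meridian scale is h = 1 and the parallel scale is k = 1/cos φ = sec φ.
Areal scale = h·k = 1 × sec φ; at 77.1°, h = 1.000, k = 4.479, so h·k = 4.479.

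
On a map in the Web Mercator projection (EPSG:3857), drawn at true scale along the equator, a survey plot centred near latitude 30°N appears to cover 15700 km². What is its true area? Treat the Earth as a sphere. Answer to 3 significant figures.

Mercator is conformal, so the point scale is isotropic: h = k = sec φ = 1/cos φ.
Areal scale = k² = sec²φ = 1/cos²(30°) = 1/0.8660² = 1.333.
True area = apparent / (areal scale) = 15700 / 1.333 ≈ 11800 km².

11800 km²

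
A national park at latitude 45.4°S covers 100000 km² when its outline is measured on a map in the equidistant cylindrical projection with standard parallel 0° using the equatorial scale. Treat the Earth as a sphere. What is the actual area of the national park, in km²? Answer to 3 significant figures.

For the equirectangular projection with φ₀ = 0 (plate carrée), h = 1 along meridians and k = sec φ along parallels.
Areal scale = h·k = 1 × sec φ; at 45.4°, h = 1.000, k = 1.424, so h·k = 1.424.
True area = apparent / (areal scale) = 100000 / 1.424 ≈ 70200 km².

70200 km²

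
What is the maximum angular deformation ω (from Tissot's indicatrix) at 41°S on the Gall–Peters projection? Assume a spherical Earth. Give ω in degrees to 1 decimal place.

The Gall–Peters projection is cylindrical equal-area with φ₀ = 45°. For cylindrical equal-area with standard parallel φ₀, h = cos φ / cos φ₀ and k = cos φ₀ / cos φ, so h·k = 1.
At 41°: h = 1.067, k = 0.9369; principal scales a = 1.067, b = 0.9369.
sin(ω/2) = (a − b)/(a + b) = 0.1304/2.004 = 0.06506, so ω = 2 arcsin(0.06506) ≈ 7.5°.

7.5°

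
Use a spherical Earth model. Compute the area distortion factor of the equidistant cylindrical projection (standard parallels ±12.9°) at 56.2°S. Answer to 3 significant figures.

1.75

With standard parallel φ₀ = 12.9°, the equirectangular projection gives x = Rλ cos φ₀, y = Rφ, so h = 1 and k = cos 12.9° / cos φ.
Areal scale = h·k = 1 × cos φ₀ / cos φ; at 56.2°, h = 1.000, k = 1.752, so h·k = 1.752.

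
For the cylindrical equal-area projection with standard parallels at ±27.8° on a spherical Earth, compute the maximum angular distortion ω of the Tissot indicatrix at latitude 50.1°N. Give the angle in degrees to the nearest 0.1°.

36.2°

Cylindrical equal-area (φ₀ = 27.8°): h = cos φ / cos 27.8° along meridians, k = cos 27.8° / cos φ along parallels; h·k = 1.
At 50.1°: h = 0.7251, k = 1.379; principal scales a = 1.379, b = 0.7251.
sin(ω/2) = (a − b)/(a + b) = 0.6539/2.104 = 0.3108, so ω = 2 arcsin(0.3108) ≈ 36.2°.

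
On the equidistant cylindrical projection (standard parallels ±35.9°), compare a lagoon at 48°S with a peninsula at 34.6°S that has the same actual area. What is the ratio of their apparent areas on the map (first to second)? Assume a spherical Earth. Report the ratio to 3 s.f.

1.23

In the equirectangular projection with standard parallel φ₀ = 35.9° (x = Rλ cos φ₀, y = Rφ), meridians are true-scale (h = 1) and the parallel scale is k = cos φ₀ / cos φ.
Areal scale at 48°: h·k = 1.000 × 1.211 = 1.211.
Areal scale at 34.6°: h·k = 1.000 × 0.9841 = 0.9841.
Ratio = 1.211/0.9841 ≈ 1.23.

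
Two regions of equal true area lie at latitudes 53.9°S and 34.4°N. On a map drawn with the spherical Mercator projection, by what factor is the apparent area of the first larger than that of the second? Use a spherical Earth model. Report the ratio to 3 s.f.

1.96

Mercator is conformal with k = sec φ, so areal scale = k² = sec²φ.
At 53.9°: sec²(53.9°) = 1/0.5892² = 2.881.
At 34.4°: sec²(34.4°) = 1/0.8251² = 1.469.
Ratio = 2.881/1.469 = cos²(34.4°)/cos²(53.9°) ≈ 1.96.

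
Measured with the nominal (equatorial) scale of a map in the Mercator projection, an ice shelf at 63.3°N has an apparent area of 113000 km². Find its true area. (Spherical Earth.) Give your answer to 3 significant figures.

Mercator is conformal, so the point scale is isotropic: h = k = sec φ = 1/cos φ.
Areal scale = k² = sec²φ = 1/cos²(63.3°) = 1/0.4493² = 4.953.
True area = apparent / (areal scale) = 113000 / 4.953 ≈ 22800 km².

22800 km²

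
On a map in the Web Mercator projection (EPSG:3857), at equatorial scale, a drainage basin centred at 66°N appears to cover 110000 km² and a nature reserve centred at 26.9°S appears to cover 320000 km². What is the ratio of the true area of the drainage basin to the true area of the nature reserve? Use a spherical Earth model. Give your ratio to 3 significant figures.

0.0715

Mercator's areal exaggeration is sec²φ; hence true area = (apparent area) · cos²φ.
True area of drainage basin: 110000 × cos²(66°) = 110000 × 0.1654 = 18200 km².
True area of nature reserve: 320000 × cos²(26.9°) = 320000 × 0.7953 = 254500 km².
Ratio = 18200 / 254500 ≈ 0.0715.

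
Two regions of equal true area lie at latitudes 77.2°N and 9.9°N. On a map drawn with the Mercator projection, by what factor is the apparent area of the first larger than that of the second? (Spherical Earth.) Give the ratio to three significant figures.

19.8

Mercator areal scale is sec²φ.
At 77.2°: sec²(77.2°) = 1/0.2215² = 20.37.
At 9.9°: sec²(9.9°) = 1/0.9851² = 1.030.
Ratio = 20.37/1.030 = cos²(9.9°)/cos²(77.2°) ≈ 19.8.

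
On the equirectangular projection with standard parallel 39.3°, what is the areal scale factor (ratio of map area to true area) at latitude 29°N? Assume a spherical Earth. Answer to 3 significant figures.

0.885

The equidistant cylindrical projection with φ₀ = 39.3° has h = 1 (meridians true) and k = cos φ₀ / cos φ along parallels.
Areal scale = h·k = 1 × cos φ₀ / cos φ; at 29°, h = 1.000, k = 0.8848, so h·k = 0.8848.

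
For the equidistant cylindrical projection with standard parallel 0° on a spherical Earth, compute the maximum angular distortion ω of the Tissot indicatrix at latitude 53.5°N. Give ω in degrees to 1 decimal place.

In the plate carrée (x = Rλ, y = Rφ), meridians are true-scale (h = 1) and parallels are stretched by k = sec φ.
At 53.5°: h = 1.000, k = 1.681; principal scales a = 1.681, b = 1.000.
sin(ω/2) = (a − b)/(a + b) = 0.6812/2.681 = 0.2541, so ω = 2 arcsin(0.2541) ≈ 29.4°.

29.4°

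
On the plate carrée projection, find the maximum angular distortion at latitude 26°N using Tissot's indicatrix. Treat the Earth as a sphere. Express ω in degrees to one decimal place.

For the equirectangular projection with φ₀ = 0 (plate carrée), h = 1 along meridians and k = sec φ along parallels.
At 26°: h = 1.000, k = 1.113; principal scales a = 1.113, b = 1.000.
sin(ω/2) = (a − b)/(a + b) = 0.1126/2.113 = 0.05330, so ω = 2 arcsin(0.05330) ≈ 6.1°.

6.1°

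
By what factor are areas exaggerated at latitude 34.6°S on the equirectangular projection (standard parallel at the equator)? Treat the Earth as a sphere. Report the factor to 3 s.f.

Plate carrée maps x = Rλ, y = Rφ. The meridian scale is h = 1 and the parallel scale is k = 1/cos φ = sec φ.
Areal scale = h·k = 1 × sec φ; at 34.6°, h = 1.000, k = 1.215, so h·k = 1.215.

1.21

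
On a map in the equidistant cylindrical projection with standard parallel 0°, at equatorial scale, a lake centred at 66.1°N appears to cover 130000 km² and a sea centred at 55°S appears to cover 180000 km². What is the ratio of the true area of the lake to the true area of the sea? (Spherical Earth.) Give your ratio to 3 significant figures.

Plate carrée has h = 1 and k = sec φ, giving areal scale sec φ; true area = (apparent area) · cos φ.
True area of lake: 130000 × cos(66.1°) = 130000 × 0.4051 = 52670 km².
True area of sea: 180000 × cos(55°) = 180000 × 0.5736 = 103200 km².
Ratio = 52670 / 103200 ≈ 0.510.

0.510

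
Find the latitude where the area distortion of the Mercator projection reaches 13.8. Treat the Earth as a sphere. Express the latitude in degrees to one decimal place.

74.4°

Mercator areal scale is sec²φ.
sec²φ = 13.8  ⇒  cos²φ = 0.07246  ⇒  cos φ = 0.2692.
φ = arccos(0.2692) ≈ 74.4°.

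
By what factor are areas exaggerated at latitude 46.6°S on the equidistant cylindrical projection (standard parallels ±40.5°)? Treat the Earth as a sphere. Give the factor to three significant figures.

In the equirectangular projection with standard parallel φ₀ = 40.5° (x = Rλ cos φ₀, y = Rφ), meridians are true-scale (h = 1) and the parallel scale is k = cos φ₀ / cos φ.
Areal scale = h·k = 1 × cos φ₀ / cos φ; at 46.6°, h = 1.000, k = 1.107, so h·k = 1.107.

1.11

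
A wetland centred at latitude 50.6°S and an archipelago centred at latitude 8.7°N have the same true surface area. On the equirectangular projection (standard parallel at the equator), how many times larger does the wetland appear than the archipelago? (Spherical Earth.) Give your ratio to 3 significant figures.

In the plate carrée (x = Rλ, y = Rφ), meridians are true-scale (h = 1) and parallels are stretched by k = sec φ.
Areal scale at 50.6°: h·k = 1.000 × 1.575 = 1.575.
Areal scale at 8.7°: h·k = 1.000 × 1.012 = 1.012.
Ratio = 1.575/1.012 ≈ 1.56.

1.56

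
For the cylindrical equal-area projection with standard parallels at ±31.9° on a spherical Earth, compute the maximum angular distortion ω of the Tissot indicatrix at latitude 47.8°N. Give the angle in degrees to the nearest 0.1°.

Cylindrical equal-area (φ₀ = 31.9°): h = cos φ / cos 31.9° along meridians, k = cos 31.9° / cos φ along parallels; h·k = 1.
At 47.8°: h = 0.7912, k = 1.264; principal scales a = 1.264, b = 0.7912.
sin(ω/2) = (a − b)/(a + b) = 0.4727/2.055 = 0.2300, so ω = 2 arcsin(0.2300) ≈ 26.6°.

26.6°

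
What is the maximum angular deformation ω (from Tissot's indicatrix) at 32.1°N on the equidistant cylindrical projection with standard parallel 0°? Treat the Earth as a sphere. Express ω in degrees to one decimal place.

In the plate carrée (x = Rλ, y = Rφ), meridians are true-scale (h = 1) and parallels are stretched by k = sec φ.
At 32.1°: h = 1.000, k = 1.180; principal scales a = 1.180, b = 1.000.
sin(ω/2) = (a − b)/(a + b) = 0.1805/2.180 = 0.08277, so ω = 2 arcsin(0.08277) ≈ 9.5°.

9.5°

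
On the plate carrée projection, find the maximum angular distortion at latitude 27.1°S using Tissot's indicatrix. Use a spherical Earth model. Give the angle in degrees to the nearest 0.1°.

For the equirectangular projection with φ₀ = 0 (plate carrée), h = 1 along meridians and k = sec φ along parallels.
At 27.1°: h = 1.000, k = 1.123; principal scales a = 1.123, b = 1.000.
sin(ω/2) = (a − b)/(a + b) = 0.1233/2.123 = 0.05808, so ω = 2 arcsin(0.05808) ≈ 6.7°.

6.7°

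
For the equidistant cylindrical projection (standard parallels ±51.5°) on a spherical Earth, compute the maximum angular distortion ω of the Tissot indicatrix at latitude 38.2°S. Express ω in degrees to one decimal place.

The equidistant cylindrical projection with φ₀ = 51.5° has h = 1 (meridians true) and k = cos φ₀ / cos φ along parallels.
At 38.2°: h = 1.000, k = 0.7921; principal scales a = 1.000, b = 0.7921.
sin(ω/2) = (a − b)/(a + b) = 0.2079/1.792 = 0.1160, so ω = 2 arcsin(0.1160) ≈ 13.3°.

13.3°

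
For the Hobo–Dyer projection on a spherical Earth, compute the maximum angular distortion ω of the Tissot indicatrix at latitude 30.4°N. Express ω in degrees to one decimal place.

The Hobo–Dyer projection is cylindrical equal-area with φ₀ = 37.5°. A cylindrical equal-area projection with standard parallel φ₀ has meridian scale h = cos φ / cos φ₀ and parallel scale k = cos φ₀ / cos φ (so areas are preserved, h·k = 1).
At 30.4°: h = 1.087, k = 0.9198; principal scales a = 1.087, b = 0.9198.
sin(ω/2) = (a − b)/(a + b) = 0.1674/2.007 = 0.08339, so ω = 2 arcsin(0.08339) ≈ 9.6°.

9.6°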